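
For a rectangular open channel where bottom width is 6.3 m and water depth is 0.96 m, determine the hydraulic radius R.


For a rectangular section:
Flow area A = b * y = 6.3 * 0.96 = 6.05 m^2.
Wetted perimeter P = b + 2y = 6.3 + 2*0.96 = 8.22 m.
Hydraulic radius R = A/P = 6.05 / 8.22 = 0.7358 m.

0.7358


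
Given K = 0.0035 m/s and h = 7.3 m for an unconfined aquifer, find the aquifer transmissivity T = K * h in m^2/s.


Transmissivity is defined as T = K * h.
T = 0.0035 * 7.3
  = 0.0255 m^2/s.

0.0255


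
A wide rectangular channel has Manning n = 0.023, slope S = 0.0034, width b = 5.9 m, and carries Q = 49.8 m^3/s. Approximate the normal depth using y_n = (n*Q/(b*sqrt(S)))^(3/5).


We use the wide-channel approximation y_n = (n*Q/(b*sqrt(S)))^(3/5).
sqrt(S) = sqrt(0.0034) = 0.05831.
Numerator: n*Q = 0.023 * 49.8 = 1.1454.
Denominator: b*sqrt(S) = 5.9 * 0.05831 = 0.344029.
arg = 3.3294.
y_n = 3.3294^(3/5) = 2.0579 m.

2.0579


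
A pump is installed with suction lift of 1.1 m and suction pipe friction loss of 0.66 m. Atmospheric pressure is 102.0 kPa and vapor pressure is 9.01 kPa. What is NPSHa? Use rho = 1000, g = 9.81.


NPSHa = p_atm/(rho*g) - z_s - hf_s - p_vap/(rho*g).
p_atm/(rho*g) = 102.0*1000 / (1000*9.81) = 10.398 m.
p_vap/(rho*g) = 9.01*1000 / (1000*9.81) = 0.918 m.
NPSHa = 10.398 - 1.1 - 0.66 - 0.918
      = 7.72 m.

7.72


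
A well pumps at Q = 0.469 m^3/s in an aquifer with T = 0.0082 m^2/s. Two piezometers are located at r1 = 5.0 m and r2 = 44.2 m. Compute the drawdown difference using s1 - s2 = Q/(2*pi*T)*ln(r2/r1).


Thiem equation: s1 - s2 = Q/(2*pi*T) * ln(r2/r1).
ln(r2/r1) = ln(44.2/5.0) = 2.1793.
Q/(2*pi*T) = 0.469 / (2*pi*0.0082) = 0.469 / 0.0515 = 9.1029.
s1 - s2 = 9.1029 * 2.1793 = 19.8378 m.

19.8378


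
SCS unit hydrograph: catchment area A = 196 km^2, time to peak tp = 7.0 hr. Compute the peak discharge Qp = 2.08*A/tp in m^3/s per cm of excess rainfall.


SCS formula: Qp = 2.08 * A / tp.
Qp = 2.08 * 196 / 7.0
   = 407.68 / 7.0
   = 58.24 m^3/s per cm.

58.24


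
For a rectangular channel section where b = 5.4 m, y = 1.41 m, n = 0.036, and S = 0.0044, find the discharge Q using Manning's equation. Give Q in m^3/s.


For a rectangular channel, the cross-sectional area A = b * y = 5.4 * 1.41 = 7.61 m^2.
The wetted perimeter P = b + 2y = 5.4 + 2*1.41 = 8.22 m.
Hydraulic radius R = A/P = 7.61/8.22 = 0.9263 m.
Velocity V = (1/n)*R^(2/3)*S^(1/2) = (1/0.036)*0.9263^(2/3)*0.0044^(1/2) = 1.7509 m/s.
Discharge Q = A * V = 7.61 * 1.7509 = 13.331 m^3/s.

13.331


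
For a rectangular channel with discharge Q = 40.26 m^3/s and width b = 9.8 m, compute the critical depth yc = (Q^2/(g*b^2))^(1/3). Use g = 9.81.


Using yc = (Q^2 / (g * b^2))^(1/3):
Q^2 = 40.26^2 = 1620.87.
g * b^2 = 9.81 * 9.8^2 = 9.81 * 96.04 = 942.15.
Q^2 / (g*b^2) = 1620.87 / 942.15 = 1.7204.
yc = 1.7204^(1/3) = 1.1982 m.

1.1982


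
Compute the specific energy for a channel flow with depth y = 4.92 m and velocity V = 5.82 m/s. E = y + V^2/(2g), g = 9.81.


Specific energy E = y + V^2/(2g).
Velocity head = V^2/(2g) = 5.82^2 / (2*9.81) = 33.8724 / 19.62 = 1.7264 m.
E = 4.92 + 1.7264 = 6.6464 m.

6.6464


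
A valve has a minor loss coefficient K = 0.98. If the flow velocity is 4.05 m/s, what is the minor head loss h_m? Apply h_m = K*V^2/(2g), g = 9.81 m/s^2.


Minor loss formula: h_m = K * V^2/(2g).
V^2 = 4.05^2 = 16.4025.
V^2/(2g) = 16.4025 / 19.62 = 0.836 m.
h_m = 0.98 * 0.836 = 0.8193 m.

0.8193


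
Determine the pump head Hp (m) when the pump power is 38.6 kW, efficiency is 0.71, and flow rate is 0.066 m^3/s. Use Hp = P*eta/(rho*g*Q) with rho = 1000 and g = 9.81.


Pump head formula: Hp = P * eta / (rho * g * Q).
Numerator: P * eta = 38.6 * 1000 * 0.71 = 27406.0 W.
Denominator: rho * g * Q = 1000 * 9.81 * 0.066 = 647.46.
Hp = 27406.0 / 647.46 = 42.33 m.

42.33


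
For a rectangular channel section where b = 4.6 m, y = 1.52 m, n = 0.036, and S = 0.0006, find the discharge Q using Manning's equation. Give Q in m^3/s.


For a rectangular channel, the cross-sectional area A = b * y = 4.6 * 1.52 = 6.99 m^2.
The wetted perimeter P = b + 2y = 4.6 + 2*1.52 = 7.64 m.
Hydraulic radius R = A/P = 6.99/7.64 = 0.9152 m.
Velocity V = (1/n)*R^(2/3)*S^(1/2) = (1/0.036)*0.9152^(2/3)*0.0006^(1/2) = 0.6414 m/s.
Discharge Q = A * V = 6.99 * 0.6414 = 4.484 m^3/s.

4.484


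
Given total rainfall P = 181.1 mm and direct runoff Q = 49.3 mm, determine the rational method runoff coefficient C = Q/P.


The runoff coefficient C = runoff depth / rainfall depth.
C = 49.3 / 181.1
  = 0.2722.

0.2722


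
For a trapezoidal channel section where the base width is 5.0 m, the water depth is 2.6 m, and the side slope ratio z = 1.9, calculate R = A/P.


For a trapezoidal section with side slope z:
A = (b + z*y)*y = (5.0 + 1.9*2.6)*2.6 = 25.844 m^2.
P = b + 2*y*sqrt(1 + z^2) = 5.0 + 2*2.6*sqrt(1 + 1.9^2) = 16.165 m.
R = A/P = 25.844 / 16.165 = 1.5988 m.

1.5988


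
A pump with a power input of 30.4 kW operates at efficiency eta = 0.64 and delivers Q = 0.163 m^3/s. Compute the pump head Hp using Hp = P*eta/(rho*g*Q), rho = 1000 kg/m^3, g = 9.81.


Pump head formula: Hp = P * eta / (rho * g * Q).
Numerator: P * eta = 30.4 * 1000 * 0.64 = 19456.0 W.
Denominator: rho * g * Q = 1000 * 9.81 * 0.163 = 1599.03.
Hp = 19456.0 / 1599.03 = 12.17 m.

12.17


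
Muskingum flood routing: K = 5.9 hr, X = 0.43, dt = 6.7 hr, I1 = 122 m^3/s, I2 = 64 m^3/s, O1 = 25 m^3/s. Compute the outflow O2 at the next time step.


Muskingum coefficients:
denom = 2*K*(1-X) + dt = 2*5.9*(1-0.43) + 6.7 = 13.426.
C0 = (dt - 2*K*X)/denom = (6.7 - 2*5.9*0.43)/13.426 = 0.1211.
C1 = (dt + 2*K*X)/denom = (6.7 + 2*5.9*0.43)/13.426 = 0.877.
C2 = (2*K*(1-X) - dt)/denom = 0.0019.
O2 = C0*I2 + C1*I1 + C2*O1
   = 0.1211*64 + 0.877*122 + 0.0019*25
   = 114.79 m^3/s.

114.79


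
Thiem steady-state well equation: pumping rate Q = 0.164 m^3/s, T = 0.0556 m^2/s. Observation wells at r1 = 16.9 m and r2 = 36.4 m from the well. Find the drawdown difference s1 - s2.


Thiem equation: s1 - s2 = Q/(2*pi*T) * ln(r2/r1).
ln(r2/r1) = ln(36.4/16.9) = 0.7673.
Q/(2*pi*T) = 0.164 / (2*pi*0.0556) = 0.164 / 0.3493 = 0.4694.
s1 - s2 = 0.4694 * 0.7673 = 0.3602 m.

0.3602


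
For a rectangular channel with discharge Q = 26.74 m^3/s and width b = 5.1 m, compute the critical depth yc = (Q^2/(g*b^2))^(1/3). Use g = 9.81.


Using yc = (Q^2 / (g * b^2))^(1/3):
Q^2 = 26.74^2 = 715.03.
g * b^2 = 9.81 * 5.1^2 = 9.81 * 26.01 = 255.16.
Q^2 / (g*b^2) = 715.03 / 255.16 = 2.8023.
yc = 2.8023^(1/3) = 1.4098 m.

1.4098


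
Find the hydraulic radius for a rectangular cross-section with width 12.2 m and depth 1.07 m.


For a rectangular section:
Flow area A = b * y = 12.2 * 1.07 = 13.05 m^2.
Wetted perimeter P = b + 2y = 12.2 + 2*1.07 = 14.34 m.
Hydraulic radius R = A/P = 13.05 / 14.34 = 0.9103 m.

0.9103


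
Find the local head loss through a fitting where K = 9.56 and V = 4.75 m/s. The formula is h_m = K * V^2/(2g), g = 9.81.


Minor loss formula: h_m = K * V^2/(2g).
V^2 = 4.75^2 = 22.5625.
V^2/(2g) = 22.5625 / 19.62 = 1.15 m.
h_m = 9.56 * 1.15 = 10.9938 m.

10.9938


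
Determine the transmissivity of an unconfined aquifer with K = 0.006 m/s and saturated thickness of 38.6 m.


Transmissivity is defined as T = K * h.
T = 0.006 * 38.6
  = 0.2316 m^2/s.

0.2316


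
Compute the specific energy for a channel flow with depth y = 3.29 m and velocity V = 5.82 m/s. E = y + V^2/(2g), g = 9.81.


Specific energy E = y + V^2/(2g).
Velocity head = V^2/(2g) = 5.82^2 / (2*9.81) = 33.8724 / 19.62 = 1.7264 m.
E = 3.29 + 1.7264 = 5.0164 m.

5.0164


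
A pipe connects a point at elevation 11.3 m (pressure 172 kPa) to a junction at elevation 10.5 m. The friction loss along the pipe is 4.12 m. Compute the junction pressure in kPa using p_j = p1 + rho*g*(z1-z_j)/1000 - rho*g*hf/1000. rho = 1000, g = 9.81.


Junction pressure: p_j = p1 + rho*g*(z1 - z_j)/1000 - rho*g*hf/1000.
Elevation term = 1000*9.81*(11.3 - 10.5)/1000 = 7.848 kPa.
Friction term = 1000*9.81*4.12/1000 = 40.417 kPa.
p_j = 172 + 7.848 - 40.417 = 139.43 kPa.

139.43


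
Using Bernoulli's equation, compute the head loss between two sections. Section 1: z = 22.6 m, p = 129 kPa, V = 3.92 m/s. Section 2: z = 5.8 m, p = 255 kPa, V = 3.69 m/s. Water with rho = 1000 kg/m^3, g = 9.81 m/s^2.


Total head at each section: H = z + p/(rho*g) + V^2/(2g).
H1 = 22.6 + 129*1000/(1000*9.81) + 3.92^2/(2*9.81)
   = 22.6 + 13.15 + 0.7832
   = 36.533 m.
H2 = 5.8 + 255*1000/(1000*9.81) + 3.69^2/(2*9.81)
   = 5.8 + 25.994 + 0.694
   = 32.488 m.
h_L = H1 - H2 = 36.533 - 32.488 = 4.045 m.

4.045


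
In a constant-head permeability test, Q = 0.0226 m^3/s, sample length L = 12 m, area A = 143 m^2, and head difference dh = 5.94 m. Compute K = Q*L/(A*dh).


From K = Q*L / (A*dh):
Numerator: Q*L = 0.0226 * 12 = 0.2712.
Denominator: A*dh = 143 * 5.94 = 849.42.
K = 0.2712 / 849.42 = 0.000319 m/s.

0.000319


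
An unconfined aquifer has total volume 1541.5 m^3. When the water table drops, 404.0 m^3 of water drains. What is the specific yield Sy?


Specific yield Sy = Volume drained / Total volume.
Sy = 404.0 / 1541.5
   = 0.2621.

0.2621


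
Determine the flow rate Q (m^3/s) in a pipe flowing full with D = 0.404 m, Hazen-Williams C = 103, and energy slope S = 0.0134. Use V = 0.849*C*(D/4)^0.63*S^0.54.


For a full circular pipe, R = D/4 = 0.404/4 = 0.101 m.
V = 0.849 * 103 * 0.101^0.63 * 0.0134^0.54
  = 0.849 * 103 * 0.235897 * 0.097417
  = 2.0096 m/s.
Pipe area A = pi*D^2/4 = pi*0.404^2/4 = 0.1282 m^2.
Q = A * V = 0.1282 * 2.0096 = 0.2576 m^3/s.

0.2576


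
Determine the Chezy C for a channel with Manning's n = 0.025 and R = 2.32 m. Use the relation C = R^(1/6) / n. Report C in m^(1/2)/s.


The Chezy coefficient relates to Manning's n through C = R^(1/6) / n.
R^(1/6) = 2.32^(1/6) = 1.150574.
C = 1.150574 / 0.025 = 46.02 m^(1/2)/s.

46.02


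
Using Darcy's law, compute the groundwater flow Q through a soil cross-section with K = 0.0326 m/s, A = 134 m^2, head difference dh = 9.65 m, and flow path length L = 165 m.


Darcy's law: Q = K * A * i, where i = dh/L.
Hydraulic gradient i = 9.65 / 165 = 0.058485.
Q = 0.0326 * 134 * 0.058485
  = 0.2555 m^3/s.

0.2555


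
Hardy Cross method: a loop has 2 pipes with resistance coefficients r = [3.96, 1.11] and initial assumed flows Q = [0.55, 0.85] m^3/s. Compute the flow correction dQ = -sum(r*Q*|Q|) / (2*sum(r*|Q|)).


Numerator terms (r*Q*|Q|): 3.96*0.55*|0.55| = 1.1979; 1.11*0.85*|0.85| = 0.802.
Sum of numerator = 1.9999.
Denominator terms (r*|Q|): 3.96*|0.55| = 2.178; 1.11*|0.85| = 0.9435.
2 * sum of denominator = 2 * 3.1215 = 6.243.
dQ = -1.9999 / 6.243 = -0.3203 m^3/s.

-0.3203


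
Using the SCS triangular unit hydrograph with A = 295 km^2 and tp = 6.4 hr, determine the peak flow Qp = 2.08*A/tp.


SCS formula: Qp = 2.08 * A / tp.
Qp = 2.08 * 295 / 6.4
   = 613.6 / 6.4
   = 95.88 m^3/s per cm.

95.88


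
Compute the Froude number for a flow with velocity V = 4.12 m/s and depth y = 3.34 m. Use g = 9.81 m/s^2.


The Froude number is defined as Fr = V / sqrt(g*y).
g*y = 9.81 * 3.34 = 32.7654.
sqrt(g*y) = sqrt(32.7654) = 5.7241.
Fr = 4.12 / 5.7241 = 0.7198.

0.7198


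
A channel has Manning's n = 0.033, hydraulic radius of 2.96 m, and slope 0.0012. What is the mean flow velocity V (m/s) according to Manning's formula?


Manning's equation gives V = (1/n) * R^(2/3) * S^(1/2).
First, compute R^(2/3) = 2.96^(2/3) = 2.0616.
Next, S^(1/2) = 0.0012^(1/2) = 0.034641.
Then 1/n = 1/0.033 = 30.3.
V = 30.3 * 2.0616 * 0.034641 = 2.1641 m/s.

2.1641


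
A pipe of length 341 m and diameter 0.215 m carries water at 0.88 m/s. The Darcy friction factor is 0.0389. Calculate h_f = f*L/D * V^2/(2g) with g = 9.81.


Darcy-Weisbach equation: h_f = f * (L/D) * V^2/(2g).
f * L/D = 0.0389 * 341/0.215 = 61.6972.
V^2/(2g) = 0.88^2 / (2*9.81) = 0.7744 / 19.62 = 0.0395 m.
h_f = 61.6972 * 0.0395 = 2.435 m.

2.435


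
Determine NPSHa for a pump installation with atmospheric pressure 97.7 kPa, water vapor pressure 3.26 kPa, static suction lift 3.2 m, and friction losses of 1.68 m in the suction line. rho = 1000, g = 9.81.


NPSHa = p_atm/(rho*g) - z_s - hf_s - p_vap/(rho*g).
p_atm/(rho*g) = 97.7*1000 / (1000*9.81) = 9.959 m.
p_vap/(rho*g) = 3.26*1000 / (1000*9.81) = 0.332 m.
NPSHa = 9.959 - 3.2 - 1.68 - 0.332
      = 4.75 m.

4.75


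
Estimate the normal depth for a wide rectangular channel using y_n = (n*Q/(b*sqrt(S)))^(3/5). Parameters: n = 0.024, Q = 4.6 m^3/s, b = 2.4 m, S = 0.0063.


We use the wide-channel approximation y_n = (n*Q/(b*sqrt(S)))^(3/5).
sqrt(S) = sqrt(0.0063) = 0.079373.
Numerator: n*Q = 0.024 * 4.6 = 0.1104.
Denominator: b*sqrt(S) = 2.4 * 0.079373 = 0.190495.
arg = 0.5795.
y_n = 0.5795^(3/5) = 0.7209 m.

0.7209


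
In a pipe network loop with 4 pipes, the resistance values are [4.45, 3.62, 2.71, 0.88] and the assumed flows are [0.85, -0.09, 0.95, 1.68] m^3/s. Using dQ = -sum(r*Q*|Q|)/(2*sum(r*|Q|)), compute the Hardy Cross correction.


Numerator terms (r*Q*|Q|): 4.45*0.85*|0.85| = 3.2151; 3.62*-0.09*|-0.09| = -0.0293; 2.71*0.95*|0.95| = 2.4458; 0.88*1.68*|1.68| = 2.4837.
Sum of numerator = 8.1153.
Denominator terms (r*|Q|): 4.45*|0.85| = 3.7825; 3.62*|-0.09| = 0.3258; 2.71*|0.95| = 2.5745; 0.88*|1.68| = 1.4784.
2 * sum of denominator = 2 * 8.1612 = 16.3224.
dQ = -8.1153 / 16.3224 = -0.4972 m^3/s.

-0.4972


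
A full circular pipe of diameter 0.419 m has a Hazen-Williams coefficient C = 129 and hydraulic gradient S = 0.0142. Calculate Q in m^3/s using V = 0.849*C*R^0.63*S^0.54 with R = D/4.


For a full circular pipe, R = D/4 = 0.419/4 = 0.1047 m.
V = 0.849 * 129 * 0.1047^0.63 * 0.0142^0.54
  = 0.849 * 129 * 0.241378 * 0.100516
  = 2.6572 m/s.
Pipe area A = pi*D^2/4 = pi*0.419^2/4 = 0.1379 m^2.
Q = A * V = 0.1379 * 2.6572 = 0.3664 m^3/s.

0.3664


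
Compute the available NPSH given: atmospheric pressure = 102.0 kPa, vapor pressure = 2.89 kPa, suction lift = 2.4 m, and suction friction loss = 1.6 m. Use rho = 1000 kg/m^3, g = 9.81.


NPSHa = p_atm/(rho*g) - z_s - hf_s - p_vap/(rho*g).
p_atm/(rho*g) = 102.0*1000 / (1000*9.81) = 10.398 m.
p_vap/(rho*g) = 2.89*1000 / (1000*9.81) = 0.295 m.
NPSHa = 10.398 - 2.4 - 1.6 - 0.295
      = 6.1 m.

6.1


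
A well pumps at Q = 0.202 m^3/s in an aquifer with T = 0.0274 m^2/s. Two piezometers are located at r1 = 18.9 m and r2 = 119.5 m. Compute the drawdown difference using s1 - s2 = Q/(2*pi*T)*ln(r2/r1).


Thiem equation: s1 - s2 = Q/(2*pi*T) * ln(r2/r1).
ln(r2/r1) = ln(119.5/18.9) = 1.8442.
Q/(2*pi*T) = 0.202 / (2*pi*0.0274) = 0.202 / 0.1722 = 1.1733.
s1 - s2 = 1.1733 * 1.8442 = 2.1638 m.

2.1638


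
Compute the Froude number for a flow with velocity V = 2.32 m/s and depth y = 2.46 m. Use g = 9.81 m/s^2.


The Froude number is defined as Fr = V / sqrt(g*y).
g*y = 9.81 * 2.46 = 24.1326.
sqrt(g*y) = sqrt(24.1326) = 4.9125.
Fr = 2.32 / 4.9125 = 0.4723.

0.4723


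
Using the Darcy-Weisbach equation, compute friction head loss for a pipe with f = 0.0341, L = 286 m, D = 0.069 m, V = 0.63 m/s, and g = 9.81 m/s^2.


Darcy-Weisbach equation: h_f = f * (L/D) * V^2/(2g).
f * L/D = 0.0341 * 286/0.069 = 141.342.
V^2/(2g) = 0.63^2 / (2*9.81) = 0.3969 / 19.62 = 0.0202 m.
h_f = 141.342 * 0.0202 = 2.859 m.

2.859


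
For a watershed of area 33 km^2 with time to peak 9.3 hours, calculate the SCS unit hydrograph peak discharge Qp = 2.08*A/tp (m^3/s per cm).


SCS formula: Qp = 2.08 * A / tp.
Qp = 2.08 * 33 / 9.3
   = 68.64 / 9.3
   = 7.38 m^3/s per cm.

7.38


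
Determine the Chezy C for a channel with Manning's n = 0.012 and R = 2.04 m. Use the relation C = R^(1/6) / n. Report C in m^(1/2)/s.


The Chezy coefficient relates to Manning's n through C = R^(1/6) / n.
R^(1/6) = 2.04^(1/6) = 1.126173.
C = 1.126173 / 0.012 = 93.85 m^(1/2)/s.

93.85


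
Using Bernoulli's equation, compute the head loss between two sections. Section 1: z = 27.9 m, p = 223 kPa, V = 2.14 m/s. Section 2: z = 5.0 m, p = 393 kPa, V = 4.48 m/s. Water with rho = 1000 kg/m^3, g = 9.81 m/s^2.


Total head at each section: H = z + p/(rho*g) + V^2/(2g).
H1 = 27.9 + 223*1000/(1000*9.81) + 2.14^2/(2*9.81)
   = 27.9 + 22.732 + 0.2334
   = 50.865 m.
H2 = 5.0 + 393*1000/(1000*9.81) + 4.48^2/(2*9.81)
   = 5.0 + 40.061 + 1.023
   = 46.084 m.
h_L = H1 - H2 = 50.865 - 46.084 = 4.781 m.

4.781


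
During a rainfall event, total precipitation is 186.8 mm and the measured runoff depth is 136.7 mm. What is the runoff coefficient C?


The runoff coefficient C = runoff depth / rainfall depth.
C = 136.7 / 186.8
  = 0.7318.

0.7318


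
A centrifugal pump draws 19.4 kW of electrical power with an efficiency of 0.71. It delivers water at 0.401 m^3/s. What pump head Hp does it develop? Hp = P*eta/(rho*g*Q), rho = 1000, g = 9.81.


Pump head formula: Hp = P * eta / (rho * g * Q).
Numerator: P * eta = 19.4 * 1000 * 0.71 = 13774.0 W.
Denominator: rho * g * Q = 1000 * 9.81 * 0.401 = 3933.81.
Hp = 13774.0 / 3933.81 = 3.5 m.

3.5


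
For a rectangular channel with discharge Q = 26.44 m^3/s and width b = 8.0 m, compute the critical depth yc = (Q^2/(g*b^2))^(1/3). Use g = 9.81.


Using yc = (Q^2 / (g * b^2))^(1/3):
Q^2 = 26.44^2 = 699.07.
g * b^2 = 9.81 * 8.0^2 = 9.81 * 64.0 = 627.84.
Q^2 / (g*b^2) = 699.07 / 627.84 = 1.1135.
yc = 1.1135^(1/3) = 1.0365 m.

1.0365


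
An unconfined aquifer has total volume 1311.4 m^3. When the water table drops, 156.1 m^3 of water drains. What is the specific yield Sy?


Specific yield Sy = Volume drained / Total volume.
Sy = 156.1 / 1311.4
   = 0.119.

0.119


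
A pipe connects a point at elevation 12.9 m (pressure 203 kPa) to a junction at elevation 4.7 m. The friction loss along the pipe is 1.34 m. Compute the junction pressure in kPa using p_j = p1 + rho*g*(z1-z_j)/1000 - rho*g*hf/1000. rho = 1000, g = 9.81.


Junction pressure: p_j = p1 + rho*g*(z1 - z_j)/1000 - rho*g*hf/1000.
Elevation term = 1000*9.81*(12.9 - 4.7)/1000 = 80.442 kPa.
Friction term = 1000*9.81*1.34/1000 = 13.145 kPa.
p_j = 203 + 80.442 - 13.145 = 270.3 kPa.

270.3


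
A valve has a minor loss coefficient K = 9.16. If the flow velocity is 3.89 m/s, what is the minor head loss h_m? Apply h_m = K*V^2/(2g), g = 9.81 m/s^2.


Minor loss formula: h_m = K * V^2/(2g).
V^2 = 3.89^2 = 15.1321.
V^2/(2g) = 15.1321 / 19.62 = 0.7713 m.
h_m = 9.16 * 0.7713 = 7.0647 m.

7.0647


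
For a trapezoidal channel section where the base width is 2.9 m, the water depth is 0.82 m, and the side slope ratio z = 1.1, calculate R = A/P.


For a trapezoidal section with side slope z:
A = (b + z*y)*y = (2.9 + 1.1*0.82)*0.82 = 3.118 m^2.
P = b + 2*y*sqrt(1 + z^2) = 2.9 + 2*0.82*sqrt(1 + 1.1^2) = 5.338 m.
R = A/P = 3.118 / 5.338 = 0.584 m.

0.584


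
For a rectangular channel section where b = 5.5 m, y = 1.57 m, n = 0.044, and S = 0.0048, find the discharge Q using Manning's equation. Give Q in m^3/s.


For a rectangular channel, the cross-sectional area A = b * y = 5.5 * 1.57 = 8.63 m^2.
The wetted perimeter P = b + 2y = 5.5 + 2*1.57 = 8.64 m.
Hydraulic radius R = A/P = 8.63/8.64 = 0.9994 m.
Velocity V = (1/n)*R^(2/3)*S^(1/2) = (1/0.044)*0.9994^(2/3)*0.0048^(1/2) = 1.574 m/s.
Discharge Q = A * V = 8.63 * 1.574 = 13.591 m^3/s.

13.591


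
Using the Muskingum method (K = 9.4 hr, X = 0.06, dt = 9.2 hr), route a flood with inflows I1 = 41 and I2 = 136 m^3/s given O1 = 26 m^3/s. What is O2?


Muskingum coefficients:
denom = 2*K*(1-X) + dt = 2*9.4*(1-0.06) + 9.2 = 26.872.
C0 = (dt - 2*K*X)/denom = (9.2 - 2*9.4*0.06)/26.872 = 0.3004.
C1 = (dt + 2*K*X)/denom = (9.2 + 2*9.4*0.06)/26.872 = 0.3843.
C2 = (2*K*(1-X) - dt)/denom = 0.3153.
O2 = C0*I2 + C1*I1 + C2*O1
   = 0.3004*136 + 0.3843*41 + 0.3153*26
   = 64.81 m^3/s.

64.81


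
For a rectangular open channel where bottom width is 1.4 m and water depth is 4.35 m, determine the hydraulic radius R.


For a rectangular section:
Flow area A = b * y = 1.4 * 4.35 = 6.09 m^2.
Wetted perimeter P = b + 2y = 1.4 + 2*4.35 = 10.1 m.
Hydraulic radius R = A/P = 6.09 / 10.1 = 0.603 m.

0.603


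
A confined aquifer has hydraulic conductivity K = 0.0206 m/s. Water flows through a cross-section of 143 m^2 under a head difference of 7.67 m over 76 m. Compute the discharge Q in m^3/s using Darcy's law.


Darcy's law: Q = K * A * i, where i = dh/L.
Hydraulic gradient i = 7.67 / 76 = 0.100921.
Q = 0.0206 * 143 * 0.100921
  = 0.2973 m^3/s.

0.2973


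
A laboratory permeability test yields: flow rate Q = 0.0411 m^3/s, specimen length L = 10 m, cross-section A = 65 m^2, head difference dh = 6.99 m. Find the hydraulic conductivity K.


From K = Q*L / (A*dh):
Numerator: Q*L = 0.0411 * 10 = 0.411.
Denominator: A*dh = 65 * 6.99 = 454.35.
K = 0.411 / 454.35 = 0.000905 m/s.

0.000905


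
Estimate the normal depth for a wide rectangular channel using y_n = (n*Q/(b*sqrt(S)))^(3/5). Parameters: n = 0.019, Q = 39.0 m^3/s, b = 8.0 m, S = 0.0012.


We use the wide-channel approximation y_n = (n*Q/(b*sqrt(S)))^(3/5).
sqrt(S) = sqrt(0.0012) = 0.034641.
Numerator: n*Q = 0.019 * 39.0 = 0.741.
Denominator: b*sqrt(S) = 8.0 * 0.034641 = 0.277128.
arg = 2.6739.
y_n = 2.6739^(3/5) = 1.8042 m.

1.8042


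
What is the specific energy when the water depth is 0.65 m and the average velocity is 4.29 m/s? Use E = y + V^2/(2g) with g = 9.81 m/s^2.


Specific energy E = y + V^2/(2g).
Velocity head = V^2/(2g) = 4.29^2 / (2*9.81) = 18.4041 / 19.62 = 0.938 m.
E = 0.65 + 0.938 = 1.588 m.

1.588


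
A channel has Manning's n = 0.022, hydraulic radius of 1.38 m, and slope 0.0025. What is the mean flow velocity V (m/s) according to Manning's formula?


Manning's equation gives V = (1/n) * R^(2/3) * S^(1/2).
First, compute R^(2/3) = 1.38^(2/3) = 1.2395.
Next, S^(1/2) = 0.0025^(1/2) = 0.05.
Then 1/n = 1/0.022 = 45.45.
V = 45.45 * 1.2395 * 0.05 = 2.8171 m/s.

2.8171


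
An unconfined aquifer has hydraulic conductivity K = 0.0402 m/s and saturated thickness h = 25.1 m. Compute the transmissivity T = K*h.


Transmissivity is defined as T = K * h.
T = 0.0402 * 25.1
  = 1.009 m^2/s.

1.009


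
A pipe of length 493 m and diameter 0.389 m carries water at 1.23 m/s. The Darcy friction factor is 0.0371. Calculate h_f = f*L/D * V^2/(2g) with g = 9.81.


Darcy-Weisbach equation: h_f = f * (L/D) * V^2/(2g).
f * L/D = 0.0371 * 493/0.389 = 47.0188.
V^2/(2g) = 1.23^2 / (2*9.81) = 1.5129 / 19.62 = 0.0771 m.
h_f = 47.0188 * 0.0771 = 3.626 m.

3.626


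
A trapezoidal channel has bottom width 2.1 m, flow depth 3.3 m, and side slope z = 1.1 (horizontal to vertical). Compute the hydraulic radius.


For a trapezoidal section with side slope z:
A = (b + z*y)*y = (2.1 + 1.1*3.3)*3.3 = 18.909 m^2.
P = b + 2*y*sqrt(1 + z^2) = 2.1 + 2*3.3*sqrt(1 + 1.1^2) = 11.912 m.
R = A/P = 18.909 / 11.912 = 1.5874 m.

1.5874


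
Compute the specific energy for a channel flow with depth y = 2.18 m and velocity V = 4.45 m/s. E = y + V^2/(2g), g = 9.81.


Specific energy E = y + V^2/(2g).
Velocity head = V^2/(2g) = 4.45^2 / (2*9.81) = 19.8025 / 19.62 = 1.0093 m.
E = 2.18 + 1.0093 = 3.1893 m.

3.1893


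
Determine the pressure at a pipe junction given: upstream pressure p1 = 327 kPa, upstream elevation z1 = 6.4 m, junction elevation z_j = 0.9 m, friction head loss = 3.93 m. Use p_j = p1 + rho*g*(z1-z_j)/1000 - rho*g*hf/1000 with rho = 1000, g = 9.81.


Junction pressure: p_j = p1 + rho*g*(z1 - z_j)/1000 - rho*g*hf/1000.
Elevation term = 1000*9.81*(6.4 - 0.9)/1000 = 53.955 kPa.
Friction term = 1000*9.81*3.93/1000 = 38.553 kPa.
p_j = 327 + 53.955 - 38.553 = 342.4 kPa.

342.4


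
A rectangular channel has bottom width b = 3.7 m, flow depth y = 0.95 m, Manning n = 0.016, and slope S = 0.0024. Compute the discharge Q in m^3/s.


For a rectangular channel, the cross-sectional area A = b * y = 3.7 * 0.95 = 3.52 m^2.
The wetted perimeter P = b + 2y = 3.7 + 2*0.95 = 5.6 m.
Hydraulic radius R = A/P = 3.52/5.6 = 0.6277 m.
Velocity V = (1/n)*R^(2/3)*S^(1/2) = (1/0.016)*0.6277^(2/3)*0.0024^(1/2) = 2.2446 m/s.
Discharge Q = A * V = 3.52 * 2.2446 = 7.89 m^3/s.

7.89


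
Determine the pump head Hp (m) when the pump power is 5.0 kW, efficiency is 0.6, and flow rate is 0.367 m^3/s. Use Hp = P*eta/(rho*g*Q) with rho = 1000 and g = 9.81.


Pump head formula: Hp = P * eta / (rho * g * Q).
Numerator: P * eta = 5.0 * 1000 * 0.6 = 3000.0 W.
Denominator: rho * g * Q = 1000 * 9.81 * 0.367 = 3600.27.
Hp = 3000.0 / 3600.27 = 0.83 m.

0.83


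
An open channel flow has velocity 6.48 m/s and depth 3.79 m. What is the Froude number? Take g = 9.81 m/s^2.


The Froude number is defined as Fr = V / sqrt(g*y).
g*y = 9.81 * 3.79 = 37.1799.
sqrt(g*y) = sqrt(37.1799) = 6.0975.
Fr = 6.48 / 6.0975 = 1.0627.

1.0627


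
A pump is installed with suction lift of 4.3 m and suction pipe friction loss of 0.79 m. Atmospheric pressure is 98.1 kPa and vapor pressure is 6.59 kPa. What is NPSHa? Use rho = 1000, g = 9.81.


NPSHa = p_atm/(rho*g) - z_s - hf_s - p_vap/(rho*g).
p_atm/(rho*g) = 98.1*1000 / (1000*9.81) = 10.0 m.
p_vap/(rho*g) = 6.59*1000 / (1000*9.81) = 0.672 m.
NPSHa = 10.0 - 4.3 - 0.79 - 0.672
      = 4.24 m.

4.24


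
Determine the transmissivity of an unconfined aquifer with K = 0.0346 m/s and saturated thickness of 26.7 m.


Transmissivity is defined as T = K * h.
T = 0.0346 * 26.7
  = 0.9238 m^2/s.

0.9238


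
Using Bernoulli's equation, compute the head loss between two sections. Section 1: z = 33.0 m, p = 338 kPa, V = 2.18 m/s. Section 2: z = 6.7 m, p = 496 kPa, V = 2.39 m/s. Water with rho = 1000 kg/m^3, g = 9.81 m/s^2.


Total head at each section: H = z + p/(rho*g) + V^2/(2g).
H1 = 33.0 + 338*1000/(1000*9.81) + 2.18^2/(2*9.81)
   = 33.0 + 34.455 + 0.2422
   = 67.697 m.
H2 = 6.7 + 496*1000/(1000*9.81) + 2.39^2/(2*9.81)
   = 6.7 + 50.561 + 0.2911
   = 57.552 m.
h_L = H1 - H2 = 67.697 - 57.552 = 10.145 m.

10.145


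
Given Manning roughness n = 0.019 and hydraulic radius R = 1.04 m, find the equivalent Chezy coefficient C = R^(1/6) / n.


The Chezy coefficient relates to Manning's n through C = R^(1/6) / n.
R^(1/6) = 1.04^(1/6) = 1.006558.
C = 1.006558 / 0.019 = 52.98 m^(1/2)/s.

52.98


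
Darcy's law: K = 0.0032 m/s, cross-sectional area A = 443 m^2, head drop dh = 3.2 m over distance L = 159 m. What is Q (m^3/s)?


Darcy's law: Q = K * A * i, where i = dh/L.
Hydraulic gradient i = 3.2 / 159 = 0.020126.
Q = 0.0032 * 443 * 0.020126
  = 0.0285 m^3/s.

0.0285


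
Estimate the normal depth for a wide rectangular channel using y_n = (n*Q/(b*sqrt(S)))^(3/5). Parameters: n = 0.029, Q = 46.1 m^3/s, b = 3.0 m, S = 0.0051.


We use the wide-channel approximation y_n = (n*Q/(b*sqrt(S)))^(3/5).
sqrt(S) = sqrt(0.0051) = 0.071414.
Numerator: n*Q = 0.029 * 46.1 = 1.3369.
Denominator: b*sqrt(S) = 3.0 * 0.071414 = 0.214242.
arg = 6.2401.
y_n = 6.2401^(3/5) = 3.0 m.

3.0


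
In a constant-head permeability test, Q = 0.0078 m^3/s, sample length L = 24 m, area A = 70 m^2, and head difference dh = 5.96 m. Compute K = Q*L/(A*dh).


From K = Q*L / (A*dh):
Numerator: Q*L = 0.0078 * 24 = 0.1872.
Denominator: A*dh = 70 * 5.96 = 417.2.
K = 0.1872 / 417.2 = 0.000449 m/s.

0.000449


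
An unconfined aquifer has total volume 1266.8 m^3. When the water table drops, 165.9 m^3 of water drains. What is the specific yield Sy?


Specific yield Sy = Volume drained / Total volume.
Sy = 165.9 / 1266.8
   = 0.131.

0.131


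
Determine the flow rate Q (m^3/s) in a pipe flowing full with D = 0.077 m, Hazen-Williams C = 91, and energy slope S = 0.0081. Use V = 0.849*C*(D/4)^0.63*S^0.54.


For a full circular pipe, R = D/4 = 0.077/4 = 0.0192 m.
V = 0.849 * 91 * 0.0192^0.63 * 0.0081^0.54
  = 0.849 * 91 * 0.083022 * 0.07423
  = 0.4761 m/s.
Pipe area A = pi*D^2/4 = pi*0.077^2/4 = 0.0047 m^2.
Q = A * V = 0.0047 * 0.4761 = 0.0022 m^3/s.

0.0022


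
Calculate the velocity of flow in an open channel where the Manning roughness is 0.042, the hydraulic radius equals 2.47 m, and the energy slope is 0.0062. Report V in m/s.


Manning's equation gives V = (1/n) * R^(2/3) * S^(1/2).
First, compute R^(2/3) = 2.47^(2/3) = 1.8272.
Next, S^(1/2) = 0.0062^(1/2) = 0.07874.
Then 1/n = 1/0.042 = 23.81.
V = 23.81 * 1.8272 * 0.07874 = 3.4257 m/s.

3.4257


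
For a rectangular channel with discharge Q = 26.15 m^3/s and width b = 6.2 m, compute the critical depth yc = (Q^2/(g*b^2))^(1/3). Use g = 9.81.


Using yc = (Q^2 / (g * b^2))^(1/3):
Q^2 = 26.15^2 = 683.82.
g * b^2 = 9.81 * 6.2^2 = 9.81 * 38.44 = 377.1.
Q^2 / (g*b^2) = 683.82 / 377.1 = 1.8134.
yc = 1.8134^(1/3) = 1.2194 m.

1.2194


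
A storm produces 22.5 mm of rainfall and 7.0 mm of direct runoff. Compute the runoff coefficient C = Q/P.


The runoff coefficient C = runoff depth / rainfall depth.
C = 7.0 / 22.5
  = 0.3111.

0.3111


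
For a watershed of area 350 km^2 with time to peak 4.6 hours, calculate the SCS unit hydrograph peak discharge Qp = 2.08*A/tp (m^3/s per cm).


SCS formula: Qp = 2.08 * A / tp.
Qp = 2.08 * 350 / 4.6
   = 728.0 / 4.6
   = 158.26 m^3/s per cm.

158.26


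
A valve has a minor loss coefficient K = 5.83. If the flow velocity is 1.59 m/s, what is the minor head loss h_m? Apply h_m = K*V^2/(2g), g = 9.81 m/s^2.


Minor loss formula: h_m = K * V^2/(2g).
V^2 = 1.59^2 = 2.5281.
V^2/(2g) = 2.5281 / 19.62 = 0.1289 m.
h_m = 5.83 * 0.1289 = 0.7512 m.

0.7512


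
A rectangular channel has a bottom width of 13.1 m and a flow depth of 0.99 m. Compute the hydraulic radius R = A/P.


For a rectangular section:
Flow area A = b * y = 13.1 * 0.99 = 12.97 m^2.
Wetted perimeter P = b + 2y = 13.1 + 2*0.99 = 15.08 m.
Hydraulic radius R = A/P = 12.97 / 15.08 = 0.86 m.

0.86


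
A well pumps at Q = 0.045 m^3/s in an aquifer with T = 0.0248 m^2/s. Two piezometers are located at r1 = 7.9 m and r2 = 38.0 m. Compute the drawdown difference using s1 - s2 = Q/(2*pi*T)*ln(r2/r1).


Thiem equation: s1 - s2 = Q/(2*pi*T) * ln(r2/r1).
ln(r2/r1) = ln(38.0/7.9) = 1.5707.
Q/(2*pi*T) = 0.045 / (2*pi*0.0248) = 0.045 / 0.1558 = 0.2888.
s1 - s2 = 0.2888 * 1.5707 = 0.4536 m.

0.4536


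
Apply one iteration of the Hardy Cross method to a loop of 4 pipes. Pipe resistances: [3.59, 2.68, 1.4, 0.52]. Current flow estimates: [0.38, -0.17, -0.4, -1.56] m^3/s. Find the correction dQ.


Numerator terms (r*Q*|Q|): 3.59*0.38*|0.38| = 0.5184; 2.68*-0.17*|-0.17| = -0.0775; 1.4*-0.4*|-0.4| = -0.224; 0.52*-1.56*|-1.56| = -1.2655.
Sum of numerator = -1.0485.
Denominator terms (r*|Q|): 3.59*|0.38| = 1.3642; 2.68*|-0.17| = 0.4556; 1.4*|-0.4| = 0.56; 0.52*|-1.56| = 0.8112.
2 * sum of denominator = 2 * 3.191 = 6.382.
dQ = --1.0485 / 6.382 = 0.1643 m^3/s.

0.1643


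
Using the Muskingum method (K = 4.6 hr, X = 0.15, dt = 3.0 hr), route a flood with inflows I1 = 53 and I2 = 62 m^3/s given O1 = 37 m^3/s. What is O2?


Muskingum coefficients:
denom = 2*K*(1-X) + dt = 2*4.6*(1-0.15) + 3.0 = 10.82.
C0 = (dt - 2*K*X)/denom = (3.0 - 2*4.6*0.15)/10.82 = 0.1497.
C1 = (dt + 2*K*X)/denom = (3.0 + 2*4.6*0.15)/10.82 = 0.4048.
C2 = (2*K*(1-X) - dt)/denom = 0.4455.
O2 = C0*I2 + C1*I1 + C2*O1
   = 0.1497*62 + 0.4048*53 + 0.4455*37
   = 47.22 m^3/s.

47.22


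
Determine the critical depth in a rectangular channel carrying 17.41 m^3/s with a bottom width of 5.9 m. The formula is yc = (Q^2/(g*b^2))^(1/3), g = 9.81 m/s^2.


Using yc = (Q^2 / (g * b^2))^(1/3):
Q^2 = 17.41^2 = 303.11.
g * b^2 = 9.81 * 5.9^2 = 9.81 * 34.81 = 341.49.
Q^2 / (g*b^2) = 303.11 / 341.49 = 0.8876.
yc = 0.8876^(1/3) = 0.961 m.

0.961


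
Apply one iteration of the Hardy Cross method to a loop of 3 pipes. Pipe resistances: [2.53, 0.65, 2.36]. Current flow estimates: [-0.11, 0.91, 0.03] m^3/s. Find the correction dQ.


Numerator terms (r*Q*|Q|): 2.53*-0.11*|-0.11| = -0.0306; 0.65*0.91*|0.91| = 0.5383; 2.36*0.03*|0.03| = 0.0021.
Sum of numerator = 0.5098.
Denominator terms (r*|Q|): 2.53*|-0.11| = 0.2783; 0.65*|0.91| = 0.5915; 2.36*|0.03| = 0.0708.
2 * sum of denominator = 2 * 0.9406 = 1.8812.
dQ = -0.5098 / 1.8812 = -0.271 m^3/s.

-0.271


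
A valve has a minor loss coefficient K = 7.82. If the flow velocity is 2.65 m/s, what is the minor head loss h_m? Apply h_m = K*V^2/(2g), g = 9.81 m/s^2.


Minor loss formula: h_m = K * V^2/(2g).
V^2 = 2.65^2 = 7.0225.
V^2/(2g) = 7.0225 / 19.62 = 0.3579 m.
h_m = 7.82 * 0.3579 = 2.799 m.

2.799


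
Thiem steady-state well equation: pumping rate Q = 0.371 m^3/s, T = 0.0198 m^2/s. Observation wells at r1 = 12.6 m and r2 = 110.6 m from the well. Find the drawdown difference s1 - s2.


Thiem equation: s1 - s2 = Q/(2*pi*T) * ln(r2/r1).
ln(r2/r1) = ln(110.6/12.6) = 2.1722.
Q/(2*pi*T) = 0.371 / (2*pi*0.0198) = 0.371 / 0.1244 = 2.9821.
s1 - s2 = 2.9821 * 2.1722 = 6.4779 m.

6.4779


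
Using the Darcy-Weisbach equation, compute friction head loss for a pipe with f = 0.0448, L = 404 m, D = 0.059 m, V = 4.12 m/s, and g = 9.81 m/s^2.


Darcy-Weisbach equation: h_f = f * (L/D) * V^2/(2g).
f * L/D = 0.0448 * 404/0.059 = 306.7661.
V^2/(2g) = 4.12^2 / (2*9.81) = 16.9744 / 19.62 = 0.8652 m.
h_f = 306.7661 * 0.8652 = 265.401 m.

265.401


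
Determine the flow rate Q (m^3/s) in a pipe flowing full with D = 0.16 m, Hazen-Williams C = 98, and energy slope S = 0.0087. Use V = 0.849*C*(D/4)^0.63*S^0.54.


For a full circular pipe, R = D/4 = 0.16/4 = 0.04 m.
V = 0.849 * 98 * 0.04^0.63 * 0.0087^0.54
  = 0.849 * 98 * 0.131613 * 0.077151
  = 0.8448 m/s.
Pipe area A = pi*D^2/4 = pi*0.16^2/4 = 0.0201 m^2.
Q = A * V = 0.0201 * 0.8448 = 0.017 m^3/s.

0.017


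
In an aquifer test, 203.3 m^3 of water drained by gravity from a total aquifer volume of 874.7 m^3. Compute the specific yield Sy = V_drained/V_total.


Specific yield Sy = Volume drained / Total volume.
Sy = 203.3 / 874.7
   = 0.2324.

0.2324


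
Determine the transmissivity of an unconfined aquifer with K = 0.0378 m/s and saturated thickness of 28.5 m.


Transmissivity is defined as T = K * h.
T = 0.0378 * 28.5
  = 1.0773 m^2/s.

1.0773


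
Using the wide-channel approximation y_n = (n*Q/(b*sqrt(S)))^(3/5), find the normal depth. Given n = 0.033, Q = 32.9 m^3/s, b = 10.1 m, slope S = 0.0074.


We use the wide-channel approximation y_n = (n*Q/(b*sqrt(S)))^(3/5).
sqrt(S) = sqrt(0.0074) = 0.086023.
Numerator: n*Q = 0.033 * 32.9 = 1.0857.
Denominator: b*sqrt(S) = 10.1 * 0.086023 = 0.868832.
arg = 1.2496.
y_n = 1.2496^(3/5) = 1.143 m.

1.143


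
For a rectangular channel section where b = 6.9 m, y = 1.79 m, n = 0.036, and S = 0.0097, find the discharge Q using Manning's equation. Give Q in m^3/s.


For a rectangular channel, the cross-sectional area A = b * y = 6.9 * 1.79 = 12.35 m^2.
The wetted perimeter P = b + 2y = 6.9 + 2*1.79 = 10.48 m.
Hydraulic radius R = A/P = 12.35/10.48 = 1.1785 m.
Velocity V = (1/n)*R^(2/3)*S^(1/2) = (1/0.036)*1.1785^(2/3)*0.0097^(1/2) = 3.0524 m/s.
Discharge Q = A * V = 12.35 * 3.0524 = 37.7 m^3/s.

37.7


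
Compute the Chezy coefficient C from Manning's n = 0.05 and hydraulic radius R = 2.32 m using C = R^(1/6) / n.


The Chezy coefficient relates to Manning's n through C = R^(1/6) / n.
R^(1/6) = 2.32^(1/6) = 1.150574.
C = 1.150574 / 0.05 = 23.01 m^(1/2)/s.

23.01


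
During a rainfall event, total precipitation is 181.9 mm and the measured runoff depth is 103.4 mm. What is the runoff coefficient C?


The runoff coefficient C = runoff depth / rainfall depth.
C = 103.4 / 181.9
  = 0.5684.

0.5684


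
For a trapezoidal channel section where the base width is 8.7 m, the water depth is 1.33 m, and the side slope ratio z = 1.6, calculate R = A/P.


For a trapezoidal section with side slope z:
A = (b + z*y)*y = (8.7 + 1.6*1.33)*1.33 = 14.401 m^2.
P = b + 2*y*sqrt(1 + z^2) = 8.7 + 2*1.33*sqrt(1 + 1.6^2) = 13.719 m.
R = A/P = 14.401 / 13.719 = 1.0497 m.

1.0497


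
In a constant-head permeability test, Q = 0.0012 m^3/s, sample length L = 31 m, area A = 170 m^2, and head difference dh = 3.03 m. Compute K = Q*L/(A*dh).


From K = Q*L / (A*dh):
Numerator: Q*L = 0.0012 * 31 = 0.0372.
Denominator: A*dh = 170 * 3.03 = 515.1.
K = 0.0372 / 515.1 = 7.2e-05 m/s.

7.2e-05


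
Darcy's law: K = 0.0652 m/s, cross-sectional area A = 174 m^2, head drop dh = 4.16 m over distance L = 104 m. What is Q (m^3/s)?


Darcy's law: Q = K * A * i, where i = dh/L.
Hydraulic gradient i = 4.16 / 104 = 0.04.
Q = 0.0652 * 174 * 0.04
  = 0.4538 m^3/s.

0.4538


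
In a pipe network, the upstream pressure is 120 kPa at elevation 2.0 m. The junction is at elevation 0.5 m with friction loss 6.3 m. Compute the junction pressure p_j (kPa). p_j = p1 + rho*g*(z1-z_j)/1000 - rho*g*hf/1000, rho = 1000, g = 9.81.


Junction pressure: p_j = p1 + rho*g*(z1 - z_j)/1000 - rho*g*hf/1000.
Elevation term = 1000*9.81*(2.0 - 0.5)/1000 = 14.715 kPa.
Friction term = 1000*9.81*6.3/1000 = 61.803 kPa.
p_j = 120 + 14.715 - 61.803 = 72.91 kPa.

72.91


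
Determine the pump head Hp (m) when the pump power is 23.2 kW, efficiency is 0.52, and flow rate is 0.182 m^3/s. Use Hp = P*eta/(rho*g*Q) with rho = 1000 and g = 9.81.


Pump head formula: Hp = P * eta / (rho * g * Q).
Numerator: P * eta = 23.2 * 1000 * 0.52 = 12064.0 W.
Denominator: rho * g * Q = 1000 * 9.81 * 0.182 = 1785.42.
Hp = 12064.0 / 1785.42 = 6.76 m.

6.76


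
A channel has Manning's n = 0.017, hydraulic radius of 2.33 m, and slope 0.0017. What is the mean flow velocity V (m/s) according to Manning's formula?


Manning's equation gives V = (1/n) * R^(2/3) * S^(1/2).
First, compute R^(2/3) = 2.33^(2/3) = 1.7575.
Next, S^(1/2) = 0.0017^(1/2) = 0.041231.
Then 1/n = 1/0.017 = 58.82.
V = 58.82 * 1.7575 * 0.041231 = 4.2626 m/s.

4.2626


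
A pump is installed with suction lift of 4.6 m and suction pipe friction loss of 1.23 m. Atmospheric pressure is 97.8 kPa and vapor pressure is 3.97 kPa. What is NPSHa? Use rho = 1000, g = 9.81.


NPSHa = p_atm/(rho*g) - z_s - hf_s - p_vap/(rho*g).
p_atm/(rho*g) = 97.8*1000 / (1000*9.81) = 9.969 m.
p_vap/(rho*g) = 3.97*1000 / (1000*9.81) = 0.405 m.
NPSHa = 9.969 - 4.6 - 1.23 - 0.405
      = 3.73 m.

3.73


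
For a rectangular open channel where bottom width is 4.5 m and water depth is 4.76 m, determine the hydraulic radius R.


For a rectangular section:
Flow area A = b * y = 4.5 * 4.76 = 21.42 m^2.
Wetted perimeter P = b + 2y = 4.5 + 2*4.76 = 14.02 m.
Hydraulic radius R = A/P = 21.42 / 14.02 = 1.5278 m.

1.5278


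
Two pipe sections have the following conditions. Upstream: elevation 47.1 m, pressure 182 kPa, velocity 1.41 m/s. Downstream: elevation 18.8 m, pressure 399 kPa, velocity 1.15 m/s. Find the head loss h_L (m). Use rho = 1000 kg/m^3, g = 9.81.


Total head at each section: H = z + p/(rho*g) + V^2/(2g).
H1 = 47.1 + 182*1000/(1000*9.81) + 1.41^2/(2*9.81)
   = 47.1 + 18.552 + 0.1013
   = 65.754 m.
H2 = 18.8 + 399*1000/(1000*9.81) + 1.15^2/(2*9.81)
   = 18.8 + 40.673 + 0.0674
   = 59.54 m.
h_L = H1 - H2 = 65.754 - 59.54 = 6.214 m.

6.214


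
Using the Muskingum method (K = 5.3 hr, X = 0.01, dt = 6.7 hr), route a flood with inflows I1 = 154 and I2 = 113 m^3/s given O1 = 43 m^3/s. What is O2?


Muskingum coefficients:
denom = 2*K*(1-X) + dt = 2*5.3*(1-0.01) + 6.7 = 17.194.
C0 = (dt - 2*K*X)/denom = (6.7 - 2*5.3*0.01)/17.194 = 0.3835.
C1 = (dt + 2*K*X)/denom = (6.7 + 2*5.3*0.01)/17.194 = 0.3958.
C2 = (2*K*(1-X) - dt)/denom = 0.2207.
O2 = C0*I2 + C1*I1 + C2*O1
   = 0.3835*113 + 0.3958*154 + 0.2207*43
   = 113.78 m^3/s.

113.78


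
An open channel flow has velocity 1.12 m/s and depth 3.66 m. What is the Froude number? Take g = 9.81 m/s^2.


The Froude number is defined as Fr = V / sqrt(g*y).
g*y = 9.81 * 3.66 = 35.9046.
sqrt(g*y) = sqrt(35.9046) = 5.992.
Fr = 1.12 / 5.992 = 0.1869.

0.1869


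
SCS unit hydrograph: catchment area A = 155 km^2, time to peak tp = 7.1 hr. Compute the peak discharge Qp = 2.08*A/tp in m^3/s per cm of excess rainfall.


SCS formula: Qp = 2.08 * A / tp.
Qp = 2.08 * 155 / 7.1
   = 322.4 / 7.1
   = 45.41 m^3/s per cm.

45.41


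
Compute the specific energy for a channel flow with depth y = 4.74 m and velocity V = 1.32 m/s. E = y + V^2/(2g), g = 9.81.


Specific energy E = y + V^2/(2g).
Velocity head = V^2/(2g) = 1.32^2 / (2*9.81) = 1.7424 / 19.62 = 0.0888 m.
E = 4.74 + 0.0888 = 4.8288 m.

4.8288
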